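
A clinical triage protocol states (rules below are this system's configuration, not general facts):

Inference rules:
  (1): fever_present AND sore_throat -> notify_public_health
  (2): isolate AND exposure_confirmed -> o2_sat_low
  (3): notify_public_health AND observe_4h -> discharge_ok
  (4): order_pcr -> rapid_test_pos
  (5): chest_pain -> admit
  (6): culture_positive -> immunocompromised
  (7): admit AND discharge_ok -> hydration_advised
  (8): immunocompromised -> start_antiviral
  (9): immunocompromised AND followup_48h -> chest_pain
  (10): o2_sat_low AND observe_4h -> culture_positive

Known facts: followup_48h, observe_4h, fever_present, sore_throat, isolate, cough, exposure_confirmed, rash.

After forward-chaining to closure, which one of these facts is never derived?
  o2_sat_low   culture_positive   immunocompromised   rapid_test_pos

Round 1: (1) [fever_present AND sore_throat -> notify_public_health]; (2) [isolate AND exposure_confirmed -> o2_sat_low]. Adds notify_public_health, o2_sat_low.
Round 2: (3) [notify_public_health AND observe_4h -> discharge_ok]; (10) [o2_sat_low AND observe_4h -> culture_positive]. Adds discharge_ok, culture_positive.
Round 3: (6) [culture_positive -> immunocompromised]. Adds immunocompromised.
Round 4: (8) [immunocompromised -> start_antiviral]; (9) [immunocompromised AND followup_48h -> chest_pain]. Adds start_antiviral, chest_pain.
Round 5: (5) [chest_pain -> admit]. Adds admit.
Round 6: (7) [admit AND discharge_ok -> hydration_advised]. Adds hydration_advised.
Derived: immunocompromised (round 3), o2_sat_low (round 1), culture_positive (round 2). rapid_test_pos never appears in any round.

rapid_test_pos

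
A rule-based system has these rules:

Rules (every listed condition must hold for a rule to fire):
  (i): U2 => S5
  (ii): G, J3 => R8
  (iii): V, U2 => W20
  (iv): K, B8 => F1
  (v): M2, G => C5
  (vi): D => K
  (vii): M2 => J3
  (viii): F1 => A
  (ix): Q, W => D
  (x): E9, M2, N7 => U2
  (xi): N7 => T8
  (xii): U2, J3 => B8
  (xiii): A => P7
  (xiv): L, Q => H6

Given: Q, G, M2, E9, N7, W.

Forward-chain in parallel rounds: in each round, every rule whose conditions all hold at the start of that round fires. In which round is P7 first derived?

Round 1: (v) [M2, G => C5]; (vii) [M2 => J3]; (ix) [Q, W => D]; (x) [E9, M2, N7 => U2]; (xi) [N7 => T8]. Adds C5, J3, D, U2, T8.
Round 2: (i) [U2 => S5]; (ii) [G, J3 => R8]; (vi) [D => K]; (xii) [U2, J3 => B8]. Adds S5, R8, K, B8.
Round 3: (iv) [K, B8 => F1]. Adds F1.
Round 4: (viii) [F1 => A]. Adds A.
Round 5: (xiii) [A => P7]. Adds P7.
P7 first appears in round 5.

5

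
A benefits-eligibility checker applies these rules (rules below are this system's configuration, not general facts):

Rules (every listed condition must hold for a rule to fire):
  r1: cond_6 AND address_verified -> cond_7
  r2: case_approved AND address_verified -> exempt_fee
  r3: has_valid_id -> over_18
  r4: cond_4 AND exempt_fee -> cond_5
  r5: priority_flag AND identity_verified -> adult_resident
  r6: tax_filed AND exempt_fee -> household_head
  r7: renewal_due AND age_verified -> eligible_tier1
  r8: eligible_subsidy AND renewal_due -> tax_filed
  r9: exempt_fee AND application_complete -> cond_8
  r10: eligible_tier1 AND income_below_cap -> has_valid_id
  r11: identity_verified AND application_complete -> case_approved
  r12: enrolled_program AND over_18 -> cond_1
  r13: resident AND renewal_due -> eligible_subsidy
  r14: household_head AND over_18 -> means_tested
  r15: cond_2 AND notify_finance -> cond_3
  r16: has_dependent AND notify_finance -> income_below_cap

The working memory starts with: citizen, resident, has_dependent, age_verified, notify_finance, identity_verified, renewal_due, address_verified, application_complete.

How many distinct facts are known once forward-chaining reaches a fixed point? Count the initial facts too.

20

Round 1 — r7, r11, r13, r16, derive eligible_tier1, case_approved, eligible_subsidy, income_below_cap.
Round 2 — r2, r8, r10, derive exempt_fee, tax_filed, has_valid_id.
Round 3 — r3, r6, r9, derive over_18, household_head, cond_8.
Round 4 — r14, derive means_tested.
Closure: {address_verified, age_verified, application_complete, case_approved, citizen, cond_8, eligible_subsidy, eligible_tier1, exempt_fee, has_dependent, has_valid_id, household_head, identity_verified, income_below_cap, means_tested, notify_finance, over_18, renewal_due, resident, tax_filed} — 20 facts.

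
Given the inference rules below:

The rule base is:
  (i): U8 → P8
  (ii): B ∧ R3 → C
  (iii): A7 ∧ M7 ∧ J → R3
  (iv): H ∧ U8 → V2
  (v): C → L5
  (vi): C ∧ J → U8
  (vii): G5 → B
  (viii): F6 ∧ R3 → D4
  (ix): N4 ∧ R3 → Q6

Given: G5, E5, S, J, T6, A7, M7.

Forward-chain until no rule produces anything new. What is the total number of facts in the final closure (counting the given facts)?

13

Round 1: (iii) [A7 ∧ M7 ∧ J → R3]; (vii) [G5 → B]. Adds R3, B.
Round 2: (ii) [B ∧ R3 → C]. Adds C.
Round 3: (v) [C → L5]; (vi) [C ∧ J → U8]. Adds L5, U8.
Round 4: (i) [U8 → P8]. Adds P8.
Closure: {A7, B, C, E5, G5, J, L5, M7, P8, R3, S, T6, U8} — 13 facts.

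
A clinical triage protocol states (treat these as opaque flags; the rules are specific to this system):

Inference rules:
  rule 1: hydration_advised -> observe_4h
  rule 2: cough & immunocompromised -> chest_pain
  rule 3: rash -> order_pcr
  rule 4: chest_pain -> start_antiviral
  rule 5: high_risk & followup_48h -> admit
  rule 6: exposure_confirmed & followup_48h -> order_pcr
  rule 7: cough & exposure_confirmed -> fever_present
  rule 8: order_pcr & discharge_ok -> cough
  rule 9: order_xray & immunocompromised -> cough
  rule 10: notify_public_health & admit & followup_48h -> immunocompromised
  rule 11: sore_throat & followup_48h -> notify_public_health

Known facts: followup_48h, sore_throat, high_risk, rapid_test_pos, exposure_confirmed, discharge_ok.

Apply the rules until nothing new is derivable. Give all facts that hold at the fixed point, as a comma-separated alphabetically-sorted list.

Round 1 fires rule 5, rule 6, rule 11, giving admit, order_pcr, notify_public_health.
Round 2 fires rule 8, rule 10, giving cough, immunocompromised.
Round 3 fires rule 2, rule 7, giving chest_pain, fever_present.
Round 4 fires rule 4, giving start_antiviral.

admit, chest_pain, cough, discharge_ok, exposure_confirmed, fever_present, followup_48h, high_risk, immunocompromised, notify_public_health, order_pcr, rapid_test_pos, sore_throat, start_antiviral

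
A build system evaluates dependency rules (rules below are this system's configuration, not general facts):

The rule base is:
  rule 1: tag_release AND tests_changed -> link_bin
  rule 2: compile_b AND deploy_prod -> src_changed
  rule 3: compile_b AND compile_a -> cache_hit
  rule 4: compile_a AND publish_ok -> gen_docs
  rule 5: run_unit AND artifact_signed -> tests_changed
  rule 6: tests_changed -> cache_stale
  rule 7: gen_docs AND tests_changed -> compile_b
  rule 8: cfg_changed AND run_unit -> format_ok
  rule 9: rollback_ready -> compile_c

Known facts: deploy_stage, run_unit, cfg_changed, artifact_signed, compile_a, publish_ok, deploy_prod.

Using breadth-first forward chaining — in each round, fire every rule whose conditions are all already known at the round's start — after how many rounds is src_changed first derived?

[1] rule 4 [compile_a AND publish_ok -> gen_docs]; rule 5 [run_unit AND artifact_signed -> tests_changed]; rule 8 [cfg_changed AND run_unit -> format_ok]. ⇒ new: gen_docs, tests_changed, format_ok.
[2] rule 6 [tests_changed -> cache_stale]; rule 7 [gen_docs AND tests_changed -> compile_b]. ⇒ new: cache_stale, compile_b.
[3] rule 2 [compile_b AND deploy_prod -> src_changed]; rule 3 [compile_b AND compile_a -> cache_hit]. ⇒ new: src_changed, cache_hit.
src_changed first appears in round 3.

3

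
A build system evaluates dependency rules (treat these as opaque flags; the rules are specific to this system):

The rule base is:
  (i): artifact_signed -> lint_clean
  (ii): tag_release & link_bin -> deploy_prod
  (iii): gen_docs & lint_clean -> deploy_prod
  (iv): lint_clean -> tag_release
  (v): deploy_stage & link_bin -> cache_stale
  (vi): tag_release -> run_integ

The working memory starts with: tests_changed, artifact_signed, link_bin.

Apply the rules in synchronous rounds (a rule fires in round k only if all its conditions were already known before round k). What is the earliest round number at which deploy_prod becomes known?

[1] (i) [artifact_signed -> lint_clean]. ⇒ new: lint_clean.
[2] (iv) [lint_clean -> tag_release]. ⇒ new: tag_release.
[3] (ii) [tag_release & link_bin -> deploy_prod]; (vi) [tag_release -> run_integ]. ⇒ new: deploy_prod, run_integ.
deploy_prod first appears in round 3.

3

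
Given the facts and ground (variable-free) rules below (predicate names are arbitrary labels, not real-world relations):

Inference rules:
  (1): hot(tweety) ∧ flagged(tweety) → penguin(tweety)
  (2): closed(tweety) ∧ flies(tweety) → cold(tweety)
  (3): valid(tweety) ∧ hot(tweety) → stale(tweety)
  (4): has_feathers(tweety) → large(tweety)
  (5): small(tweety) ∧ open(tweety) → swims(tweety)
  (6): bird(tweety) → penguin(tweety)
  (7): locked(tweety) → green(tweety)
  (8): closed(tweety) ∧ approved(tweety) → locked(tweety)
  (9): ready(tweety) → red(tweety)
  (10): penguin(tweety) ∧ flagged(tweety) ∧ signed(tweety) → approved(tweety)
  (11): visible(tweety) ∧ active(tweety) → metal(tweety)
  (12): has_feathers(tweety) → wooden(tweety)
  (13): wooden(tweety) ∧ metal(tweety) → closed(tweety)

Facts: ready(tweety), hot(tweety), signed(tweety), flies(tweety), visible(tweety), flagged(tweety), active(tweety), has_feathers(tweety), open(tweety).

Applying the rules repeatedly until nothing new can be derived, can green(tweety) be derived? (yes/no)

yes

Round 1 — (1), (4), (9), (11), (12), derive penguin(tweety), large(tweety), red(tweety), metal(tweety), wooden(tweety).
Round 2 — (10), (13), derive approved(tweety), closed(tweety).
Round 3 — (2), (8), derive cold(tweety), locked(tweety).
Round 4 — (7), derive green(tweety).
green(tweety) appears in round 4, so it is derivable.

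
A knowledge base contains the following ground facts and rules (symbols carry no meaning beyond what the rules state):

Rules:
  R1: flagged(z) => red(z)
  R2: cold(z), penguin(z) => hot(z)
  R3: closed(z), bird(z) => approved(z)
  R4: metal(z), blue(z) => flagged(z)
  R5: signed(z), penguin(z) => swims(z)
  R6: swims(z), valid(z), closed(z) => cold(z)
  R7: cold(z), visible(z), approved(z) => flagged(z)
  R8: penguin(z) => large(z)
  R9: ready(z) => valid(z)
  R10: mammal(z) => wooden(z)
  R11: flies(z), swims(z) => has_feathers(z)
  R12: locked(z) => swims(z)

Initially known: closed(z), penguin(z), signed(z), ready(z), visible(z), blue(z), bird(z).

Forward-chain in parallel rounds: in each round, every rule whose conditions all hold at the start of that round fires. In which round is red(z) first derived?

[1] R3 [closed(z), bird(z) => approved(z)]; R5 [signed(z), penguin(z) => swims(z)]; R8 [penguin(z) => large(z)]; R9 [ready(z) => valid(z)]. ⇒ new: approved(z), swims(z), large(z), valid(z).
[2] R6 [swims(z), valid(z), closed(z) => cold(z)]. ⇒ new: cold(z).
[3] R2 [cold(z), penguin(z) => hot(z)]; R7 [cold(z), visible(z), approved(z) => flagged(z)]. ⇒ new: hot(z), flagged(z).
[4] R1 [flagged(z) => red(z)]. ⇒ new: red(z).
red(z) first appears in round 4.

4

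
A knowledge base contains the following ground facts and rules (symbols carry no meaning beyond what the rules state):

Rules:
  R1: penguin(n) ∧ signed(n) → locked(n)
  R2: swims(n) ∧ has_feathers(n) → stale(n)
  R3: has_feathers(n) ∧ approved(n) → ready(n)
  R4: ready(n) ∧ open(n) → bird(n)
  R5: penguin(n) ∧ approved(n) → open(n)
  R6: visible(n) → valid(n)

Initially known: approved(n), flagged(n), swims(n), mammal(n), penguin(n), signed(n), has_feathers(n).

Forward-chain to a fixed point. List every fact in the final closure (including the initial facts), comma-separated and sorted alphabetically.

approved(n), bird(n), flagged(n), has_feathers(n), locked(n), mammal(n), open(n), penguin(n), ready(n), signed(n), stale(n), swims(n)

Round 1 — R1, R2, R3, R5, derive locked(n), stale(n), ready(n), open(n).
Round 2 — R4, derive bird(n).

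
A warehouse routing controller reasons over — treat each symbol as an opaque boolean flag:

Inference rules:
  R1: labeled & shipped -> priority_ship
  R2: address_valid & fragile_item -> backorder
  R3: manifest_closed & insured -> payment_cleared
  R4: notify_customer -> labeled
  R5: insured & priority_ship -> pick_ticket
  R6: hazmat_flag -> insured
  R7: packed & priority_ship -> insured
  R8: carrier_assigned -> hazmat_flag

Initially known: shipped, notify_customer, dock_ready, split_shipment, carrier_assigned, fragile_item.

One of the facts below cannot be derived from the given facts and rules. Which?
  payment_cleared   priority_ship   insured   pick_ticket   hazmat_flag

Round 1: R4 [notify_customer -> labeled]; R8 [carrier_assigned -> hazmat_flag]. Adds labeled, hazmat_flag.
Round 2: R1 [labeled & shipped -> priority_ship]; R6 [hazmat_flag -> insured]. Adds priority_ship, insured.
Round 3: R5 [insured & priority_ship -> pick_ticket]. Adds pick_ticket.
Derived: hazmat_flag (round 1), insured (round 2), pick_ticket (round 3), priority_ship (round 2). payment_cleared never appears in any round.

payment_cleared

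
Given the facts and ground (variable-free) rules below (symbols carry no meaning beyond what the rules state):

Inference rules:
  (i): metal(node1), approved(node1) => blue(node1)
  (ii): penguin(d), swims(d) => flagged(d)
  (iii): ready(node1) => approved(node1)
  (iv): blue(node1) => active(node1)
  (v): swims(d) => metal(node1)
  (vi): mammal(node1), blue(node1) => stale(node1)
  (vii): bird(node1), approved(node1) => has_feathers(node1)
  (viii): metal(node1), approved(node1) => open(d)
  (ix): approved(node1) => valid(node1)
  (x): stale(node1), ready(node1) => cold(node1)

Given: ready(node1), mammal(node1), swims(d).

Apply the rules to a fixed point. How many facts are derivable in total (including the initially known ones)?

11

Round 1 fires (iii), (v), giving approved(node1), metal(node1).
Round 2 fires (i), (viii), (ix), giving blue(node1), open(d), valid(node1).
Round 3 fires (iv), (vi), giving active(node1), stale(node1).
Round 4 fires (x), giving cold(node1).
Closure: {active(node1), approved(node1), blue(node1), cold(node1), mammal(node1), metal(node1), open(d), ready(node1), stale(node1), swims(d), valid(node1)} — 11 facts.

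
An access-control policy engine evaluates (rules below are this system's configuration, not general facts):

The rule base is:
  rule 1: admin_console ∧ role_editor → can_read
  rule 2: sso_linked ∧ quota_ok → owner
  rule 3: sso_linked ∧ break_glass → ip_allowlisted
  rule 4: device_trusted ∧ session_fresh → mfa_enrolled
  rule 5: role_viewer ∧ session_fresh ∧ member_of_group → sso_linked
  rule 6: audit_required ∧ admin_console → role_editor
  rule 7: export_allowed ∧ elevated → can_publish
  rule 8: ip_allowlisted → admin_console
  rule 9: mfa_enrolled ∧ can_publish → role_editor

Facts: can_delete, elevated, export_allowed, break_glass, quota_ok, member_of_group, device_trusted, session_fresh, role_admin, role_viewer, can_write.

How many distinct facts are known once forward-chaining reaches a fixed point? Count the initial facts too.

19

Round 1: rule 4 [device_trusted ∧ session_fresh → mfa_enrolled]; rule 5 [role_viewer ∧ session_fresh ∧ member_of_group → sso_linked]; rule 7 [export_allowed ∧ elevated → can_publish]. Adds mfa_enrolled, sso_linked, can_publish.
Round 2: rule 2 [sso_linked ∧ quota_ok → owner]; rule 3 [sso_linked ∧ break_glass → ip_allowlisted]; rule 9 [mfa_enrolled ∧ can_publish → role_editor]. Adds owner, ip_allowlisted, role_editor.
Round 3: rule 8 [ip_allowlisted → admin_console]. Adds admin_console.
Round 4: rule 1 [admin_console ∧ role_editor → can_read]. Adds can_read.
Closure: {admin_console, break_glass, can_delete, can_publish, can_read, can_write, device_trusted, elevated, export_allowed, ip_allowlisted, member_of_group, mfa_enrolled, owner, quota_ok, role_admin, role_editor, role_viewer, session_fresh, sso_linked} — 19 facts.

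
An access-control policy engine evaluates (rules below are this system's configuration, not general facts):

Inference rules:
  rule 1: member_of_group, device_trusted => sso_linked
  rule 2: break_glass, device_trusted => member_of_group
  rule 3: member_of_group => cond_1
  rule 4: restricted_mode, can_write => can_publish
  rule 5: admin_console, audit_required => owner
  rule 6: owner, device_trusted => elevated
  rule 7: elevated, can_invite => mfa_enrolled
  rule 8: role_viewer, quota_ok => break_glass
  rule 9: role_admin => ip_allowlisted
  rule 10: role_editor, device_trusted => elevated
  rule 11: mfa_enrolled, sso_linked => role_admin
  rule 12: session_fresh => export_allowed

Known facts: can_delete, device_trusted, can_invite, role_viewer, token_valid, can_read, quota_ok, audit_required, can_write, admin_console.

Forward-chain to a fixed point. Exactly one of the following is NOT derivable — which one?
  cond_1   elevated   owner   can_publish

Round 1: rule 5 [admin_console, audit_required => owner]; rule 8 [role_viewer, quota_ok => break_glass]. Adds owner, break_glass.
Round 2: rule 2 [break_glass, device_trusted => member_of_group]; rule 6 [owner, device_trusted => elevated]. Adds member_of_group, elevated.
Round 3: rule 1 [member_of_group, device_trusted => sso_linked]; rule 3 [member_of_group => cond_1]; rule 7 [elevated, can_invite => mfa_enrolled]. Adds sso_linked, cond_1, mfa_enrolled.
Round 4: rule 11 [mfa_enrolled, sso_linked => role_admin]. Adds role_admin.
Round 5: rule 9 [role_admin => ip_allowlisted]. Adds ip_allowlisted.
Derived: elevated (round 2), cond_1 (round 3), owner (round 1). can_publish never appears in any round.

can_publish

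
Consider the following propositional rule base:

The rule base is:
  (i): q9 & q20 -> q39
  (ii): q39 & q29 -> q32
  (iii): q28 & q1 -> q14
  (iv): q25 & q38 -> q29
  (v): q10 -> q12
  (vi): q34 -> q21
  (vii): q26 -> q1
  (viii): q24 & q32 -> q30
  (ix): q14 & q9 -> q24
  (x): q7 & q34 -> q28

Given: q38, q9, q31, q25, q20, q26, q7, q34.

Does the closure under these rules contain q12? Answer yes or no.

Round 1 — (i), (iv), (vi), (vii), (x), derive q39, q29, q21, q1, q28.
Round 2 — (ii), (iii), derive q32, q14.
Round 3 — (ix), derive q24.
Round 4 — (viii), derive q30.
Fixed point reached. q12 is concluded only by (v); (v) needs q10 (never derived).

no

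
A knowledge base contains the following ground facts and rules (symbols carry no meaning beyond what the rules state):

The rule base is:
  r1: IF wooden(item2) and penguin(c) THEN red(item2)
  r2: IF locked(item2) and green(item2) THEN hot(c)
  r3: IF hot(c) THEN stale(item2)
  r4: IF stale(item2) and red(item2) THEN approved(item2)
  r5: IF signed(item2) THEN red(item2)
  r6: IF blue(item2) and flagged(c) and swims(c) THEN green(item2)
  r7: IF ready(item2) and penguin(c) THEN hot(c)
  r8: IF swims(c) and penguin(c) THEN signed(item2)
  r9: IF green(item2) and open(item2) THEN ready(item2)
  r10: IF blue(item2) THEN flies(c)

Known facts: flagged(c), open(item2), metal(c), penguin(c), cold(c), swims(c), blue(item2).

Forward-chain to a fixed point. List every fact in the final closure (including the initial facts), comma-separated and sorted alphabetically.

Round 1: r6 [IF blue(item2) and flagged(c) and swims(c) THEN green(item2)]; r8 [IF swims(c) and penguin(c) THEN signed(item2)]; r10 [IF blue(item2) THEN flies(c)]. New: green(item2), signed(item2), flies(c).
Round 2: r5 [IF signed(item2) THEN red(item2)]; r9 [IF green(item2) and open(item2) THEN ready(item2)]. New: red(item2), ready(item2).
Round 3: r7 [IF ready(item2) and penguin(c) THEN hot(c)]. New: hot(c).
Round 4: r3 [IF hot(c) THEN stale(item2)]. New: stale(item2).
Round 5: r4 [IF stale(item2) and red(item2) THEN approved(item2)]. New: approved(item2).

approved(item2), blue(item2), cold(c), flagged(c), flies(c), green(item2), hot(c), metal(c), open(item2), penguin(c), ready(item2), red(item2), signed(item2), stale(item2), swims(c)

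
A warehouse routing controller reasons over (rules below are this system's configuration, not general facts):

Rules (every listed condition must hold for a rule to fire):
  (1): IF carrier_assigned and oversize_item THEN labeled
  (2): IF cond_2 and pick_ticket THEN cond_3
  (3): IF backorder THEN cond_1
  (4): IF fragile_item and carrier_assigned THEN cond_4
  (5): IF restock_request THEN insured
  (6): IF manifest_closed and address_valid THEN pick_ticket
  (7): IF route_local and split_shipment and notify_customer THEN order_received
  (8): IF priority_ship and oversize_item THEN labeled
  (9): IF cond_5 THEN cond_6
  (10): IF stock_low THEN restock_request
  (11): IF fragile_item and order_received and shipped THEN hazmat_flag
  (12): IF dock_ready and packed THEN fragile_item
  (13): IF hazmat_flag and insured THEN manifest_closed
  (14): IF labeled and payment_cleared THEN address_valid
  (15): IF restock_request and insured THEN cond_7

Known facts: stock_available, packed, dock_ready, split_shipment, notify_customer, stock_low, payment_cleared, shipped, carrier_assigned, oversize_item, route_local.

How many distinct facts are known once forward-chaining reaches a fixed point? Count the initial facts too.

22

Round 1: (1) [IF carrier_assigned and oversize_item THEN labeled]; (7) [IF route_local and split_shipment and notify_customer THEN order_received]; (10) [IF stock_low THEN restock_request]; (12) [IF dock_ready and packed THEN fragile_item]. New: labeled, order_received, restock_request, fragile_item.
Round 2: (4) [IF fragile_item and carrier_assigned THEN cond_4]; (5) [IF restock_request THEN insured]; (11) [IF fragile_item and order_received and shipped THEN hazmat_flag]; (14) [IF labeled and payment_cleared THEN address_valid]. New: cond_4, insured, hazmat_flag, address_valid.
Round 3: (13) [IF hazmat_flag and insured THEN manifest_closed]; (15) [IF restock_request and insured THEN cond_7]. New: manifest_closed, cond_7.
Round 4: (6) [IF manifest_closed and address_valid THEN pick_ticket]. New: pick_ticket.
Closure: {address_valid, carrier_assigned, cond_4, cond_7, dock_ready, fragile_item, hazmat_flag, insured, labeled, manifest_closed, notify_customer, order_received, oversize_item, packed, payment_cleared, pick_ticket, restock_request, route_local, shipped, split_shipment, stock_available, stock_low} — 22 facts.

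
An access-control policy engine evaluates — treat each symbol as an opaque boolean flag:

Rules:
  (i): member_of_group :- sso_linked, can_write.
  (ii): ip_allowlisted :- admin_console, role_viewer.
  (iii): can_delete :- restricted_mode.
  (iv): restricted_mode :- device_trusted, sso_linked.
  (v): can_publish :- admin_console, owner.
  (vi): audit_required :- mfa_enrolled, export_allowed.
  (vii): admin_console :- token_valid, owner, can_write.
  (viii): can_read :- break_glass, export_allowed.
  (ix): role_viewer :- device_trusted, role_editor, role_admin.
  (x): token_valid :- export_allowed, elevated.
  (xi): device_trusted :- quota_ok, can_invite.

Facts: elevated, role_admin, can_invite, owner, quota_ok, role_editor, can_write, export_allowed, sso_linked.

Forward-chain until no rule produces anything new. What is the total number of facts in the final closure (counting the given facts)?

Round 1: (i) [member_of_group :- sso_linked, can_write.]; (x) [token_valid :- export_allowed, elevated.]; (xi) [device_trusted :- quota_ok, can_invite.]. Adds member_of_group, token_valid, device_trusted.
Round 2: (iv) [restricted_mode :- device_trusted, sso_linked.]; (vii) [admin_console :- token_valid, owner, can_write.]; (ix) [role_viewer :- device_trusted, role_editor, role_admin.]. Adds restricted_mode, admin_console, role_viewer.
Round 3: (ii) [ip_allowlisted :- admin_console, role_viewer.]; (iii) [can_delete :- restricted_mode.]; (v) [can_publish :- admin_console, owner.]. Adds ip_allowlisted, can_delete, can_publish.
Closure: {admin_console, can_delete, can_invite, can_publish, can_write, device_trusted, elevated, export_allowed, ip_allowlisted, member_of_group, owner, quota_ok, restricted_mode, role_admin, role_editor, role_viewer, sso_linked, token_valid} — 18 facts.

18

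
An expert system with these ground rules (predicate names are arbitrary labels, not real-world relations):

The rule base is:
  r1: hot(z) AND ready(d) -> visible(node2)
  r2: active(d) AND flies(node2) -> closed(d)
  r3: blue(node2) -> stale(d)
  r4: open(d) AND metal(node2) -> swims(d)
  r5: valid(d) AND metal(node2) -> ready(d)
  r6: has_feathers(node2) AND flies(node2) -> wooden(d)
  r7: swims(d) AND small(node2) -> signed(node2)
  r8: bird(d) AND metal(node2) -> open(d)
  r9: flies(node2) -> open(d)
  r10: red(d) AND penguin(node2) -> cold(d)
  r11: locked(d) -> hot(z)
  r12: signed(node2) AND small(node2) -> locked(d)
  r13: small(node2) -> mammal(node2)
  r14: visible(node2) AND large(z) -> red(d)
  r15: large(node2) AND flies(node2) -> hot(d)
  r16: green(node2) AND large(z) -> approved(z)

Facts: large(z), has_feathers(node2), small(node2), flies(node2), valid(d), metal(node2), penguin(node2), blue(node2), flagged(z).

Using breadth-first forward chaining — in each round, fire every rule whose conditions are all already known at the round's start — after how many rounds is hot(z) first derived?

Round 1: r3 [blue(node2) -> stale(d)]; r5 [valid(d) AND metal(node2) -> ready(d)]; r6 [has_feathers(node2) AND flies(node2) -> wooden(d)]; r9 [flies(node2) -> open(d)]; r13 [small(node2) -> mammal(node2)]. Adds stale(d), ready(d), wooden(d), open(d), mammal(node2).
Round 2: r4 [open(d) AND metal(node2) -> swims(d)]. Adds swims(d).
Round 3: r7 [swims(d) AND small(node2) -> signed(node2)]. Adds signed(node2).
Round 4: r12 [signed(node2) AND small(node2) -> locked(d)]. Adds locked(d).
Round 5: r11 [locked(d) -> hot(z)]. Adds hot(z).
hot(z) first appears in round 5.

5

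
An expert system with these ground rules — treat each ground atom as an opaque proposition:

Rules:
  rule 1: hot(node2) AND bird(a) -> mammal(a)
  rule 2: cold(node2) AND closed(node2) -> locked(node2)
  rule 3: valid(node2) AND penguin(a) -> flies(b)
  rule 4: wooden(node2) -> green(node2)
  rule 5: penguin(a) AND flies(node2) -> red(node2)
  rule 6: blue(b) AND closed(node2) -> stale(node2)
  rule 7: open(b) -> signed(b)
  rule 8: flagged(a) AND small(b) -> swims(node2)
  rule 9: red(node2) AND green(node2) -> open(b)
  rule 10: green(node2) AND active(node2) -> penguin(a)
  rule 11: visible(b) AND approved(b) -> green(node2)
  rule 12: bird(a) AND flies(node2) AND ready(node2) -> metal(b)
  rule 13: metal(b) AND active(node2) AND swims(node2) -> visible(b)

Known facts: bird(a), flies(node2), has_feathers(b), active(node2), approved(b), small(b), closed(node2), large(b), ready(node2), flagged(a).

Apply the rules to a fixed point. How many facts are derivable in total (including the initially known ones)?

Round 1: rule 8 [flagged(a) AND small(b) -> swims(node2)]; rule 12 [bird(a) AND flies(node2) AND ready(node2) -> metal(b)]. Adds swims(node2), metal(b).
Round 2: rule 13 [metal(b) AND active(node2) AND swims(node2) -> visible(b)]. Adds visible(b).
Round 3: rule 11 [visible(b) AND approved(b) -> green(node2)]. Adds green(node2).
Round 4: rule 10 [green(node2) AND active(node2) -> penguin(a)]. Adds penguin(a).
Round 5: rule 5 [penguin(a) AND flies(node2) -> red(node2)]. Adds red(node2).
Round 6: rule 9 [red(node2) AND green(node2) -> open(b)]. Adds open(b).
Round 7: rule 7 [open(b) -> signed(b)]. Adds signed(b).
Closure: {active(node2), approved(b), bird(a), closed(node2), flagged(a), flies(node2), green(node2), has_feathers(b), large(b), metal(b), open(b), penguin(a), ready(node2), red(node2), signed(b), small(b), swims(node2), visible(b)} — 18 facts.

18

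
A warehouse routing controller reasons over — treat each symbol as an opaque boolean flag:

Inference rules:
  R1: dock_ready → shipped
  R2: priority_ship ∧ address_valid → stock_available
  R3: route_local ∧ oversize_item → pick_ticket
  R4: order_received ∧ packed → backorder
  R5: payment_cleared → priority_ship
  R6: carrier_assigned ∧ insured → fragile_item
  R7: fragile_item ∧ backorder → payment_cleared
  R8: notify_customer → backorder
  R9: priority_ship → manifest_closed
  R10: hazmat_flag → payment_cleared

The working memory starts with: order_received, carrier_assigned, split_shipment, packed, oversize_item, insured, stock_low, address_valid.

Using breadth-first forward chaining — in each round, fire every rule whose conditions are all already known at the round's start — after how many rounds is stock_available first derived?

Round 1: R4 [order_received ∧ packed → backorder]; R6 [carrier_assigned ∧ insured → fragile_item]. Adds backorder, fragile_item.
Round 2: R7 [fragile_item ∧ backorder → payment_cleared]. Adds payment_cleared.
Round 3: R5 [payment_cleared → priority_ship]. Adds priority_ship.
Round 4: R2 [priority_ship ∧ address_valid → stock_available]; R9 [priority_ship → manifest_closed]. Adds stock_available, manifest_closed.
stock_available first appears in round 4.

4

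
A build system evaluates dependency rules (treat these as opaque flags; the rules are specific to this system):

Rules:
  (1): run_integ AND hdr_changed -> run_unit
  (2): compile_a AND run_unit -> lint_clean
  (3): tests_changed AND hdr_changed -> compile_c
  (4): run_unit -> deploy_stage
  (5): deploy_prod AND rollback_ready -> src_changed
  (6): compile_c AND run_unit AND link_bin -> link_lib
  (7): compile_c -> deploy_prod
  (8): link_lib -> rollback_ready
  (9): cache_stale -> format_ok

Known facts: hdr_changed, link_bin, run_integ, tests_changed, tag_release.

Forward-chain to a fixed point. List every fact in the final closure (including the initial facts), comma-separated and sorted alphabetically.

compile_c, deploy_prod, deploy_stage, hdr_changed, link_bin, link_lib, rollback_ready, run_integ, run_unit, src_changed, tag_release, tests_changed

Round 1: (1) [run_integ AND hdr_changed -> run_unit]; (3) [tests_changed AND hdr_changed -> compile_c]. Adds run_unit, compile_c.
Round 2: (4) [run_unit -> deploy_stage]; (6) [compile_c AND run_unit AND link_bin -> link_lib]; (7) [compile_c -> deploy_prod]. Adds deploy_stage, link_lib, deploy_prod.
Round 3: (8) [link_lib -> rollback_ready]. Adds rollback_ready.
Round 4: (5) [deploy_prod AND rollback_ready -> src_changed]. Adds src_changed.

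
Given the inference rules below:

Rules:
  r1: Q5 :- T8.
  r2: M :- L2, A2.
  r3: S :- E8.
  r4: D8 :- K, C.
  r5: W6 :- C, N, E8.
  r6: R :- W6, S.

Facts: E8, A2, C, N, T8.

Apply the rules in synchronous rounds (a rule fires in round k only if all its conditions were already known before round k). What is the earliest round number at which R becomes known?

[1] r1 [Q5 :- T8.]; r3 [S :- E8.]; r5 [W6 :- C, N, E8.]. ⇒ new: Q5, S, W6.
[2] r6 [R :- W6, S.]. ⇒ new: R.
R first appears in round 2.

2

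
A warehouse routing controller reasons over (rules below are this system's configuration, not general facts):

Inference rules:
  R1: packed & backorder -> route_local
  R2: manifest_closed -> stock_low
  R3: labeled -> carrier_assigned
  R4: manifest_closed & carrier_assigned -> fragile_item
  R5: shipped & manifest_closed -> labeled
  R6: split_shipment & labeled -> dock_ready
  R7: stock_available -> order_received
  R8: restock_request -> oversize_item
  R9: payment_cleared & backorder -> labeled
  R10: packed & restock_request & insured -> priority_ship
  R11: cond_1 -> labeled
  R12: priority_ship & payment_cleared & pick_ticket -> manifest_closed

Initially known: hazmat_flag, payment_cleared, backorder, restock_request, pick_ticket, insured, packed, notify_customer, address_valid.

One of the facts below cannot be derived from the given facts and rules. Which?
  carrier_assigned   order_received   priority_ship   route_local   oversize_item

Round 1: R1 [packed & backorder -> route_local]; R8 [restock_request -> oversize_item]; R9 [payment_cleared & backorder -> labeled]; R10 [packed & restock_request & insured -> priority_ship]. New: route_local, oversize_item, labeled, priority_ship.
Round 2: R3 [labeled -> carrier_assigned]; R12 [priority_ship & payment_cleared & pick_ticket -> manifest_closed]. New: carrier_assigned, manifest_closed.
Round 3: R2 [manifest_closed -> stock_low]; R4 [manifest_closed & carrier_assigned -> fragile_item]. New: stock_low, fragile_item.
Derived: route_local (round 1), priority_ship (round 1), oversize_item (round 1), carrier_assigned (round 2). order_received never appears in any round.

order_received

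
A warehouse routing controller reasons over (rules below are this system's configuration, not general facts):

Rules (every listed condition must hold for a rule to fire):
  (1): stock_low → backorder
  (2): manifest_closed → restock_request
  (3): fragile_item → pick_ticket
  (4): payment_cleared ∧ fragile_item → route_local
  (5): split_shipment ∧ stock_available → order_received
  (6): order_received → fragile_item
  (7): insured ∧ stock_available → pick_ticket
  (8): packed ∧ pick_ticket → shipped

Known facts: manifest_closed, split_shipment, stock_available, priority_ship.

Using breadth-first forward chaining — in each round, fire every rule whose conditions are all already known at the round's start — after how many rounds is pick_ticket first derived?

Round 1: (2) [manifest_closed → restock_request]; (5) [split_shipment ∧ stock_available → order_received]. Adds restock_request, order_received.
Round 2: (6) [order_received → fragile_item]. Adds fragile_item.
Round 3: (3) [fragile_item → pick_ticket]. Adds pick_ticket.
pick_ticket first appears in round 3.

3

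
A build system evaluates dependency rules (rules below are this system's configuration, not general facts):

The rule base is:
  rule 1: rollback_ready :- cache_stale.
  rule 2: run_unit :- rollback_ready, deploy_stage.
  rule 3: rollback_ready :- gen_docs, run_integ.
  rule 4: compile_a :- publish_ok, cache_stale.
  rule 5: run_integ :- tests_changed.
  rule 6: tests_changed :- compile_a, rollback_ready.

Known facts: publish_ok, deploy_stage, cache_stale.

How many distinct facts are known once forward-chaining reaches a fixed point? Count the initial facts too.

8

Round 1: rule 1 [rollback_ready :- cache_stale.]; rule 4 [compile_a :- publish_ok, cache_stale.]. New: rollback_ready, compile_a.
Round 2: rule 2 [run_unit :- rollback_ready, deploy_stage.]; rule 6 [tests_changed :- compile_a, rollback_ready.]. New: run_unit, tests_changed.
Round 3: rule 5 [run_integ :- tests_changed.]. New: run_integ.
Closure: {cache_stale, compile_a, deploy_stage, publish_ok, rollback_ready, run_integ, run_unit, tests_changed} — 8 facts.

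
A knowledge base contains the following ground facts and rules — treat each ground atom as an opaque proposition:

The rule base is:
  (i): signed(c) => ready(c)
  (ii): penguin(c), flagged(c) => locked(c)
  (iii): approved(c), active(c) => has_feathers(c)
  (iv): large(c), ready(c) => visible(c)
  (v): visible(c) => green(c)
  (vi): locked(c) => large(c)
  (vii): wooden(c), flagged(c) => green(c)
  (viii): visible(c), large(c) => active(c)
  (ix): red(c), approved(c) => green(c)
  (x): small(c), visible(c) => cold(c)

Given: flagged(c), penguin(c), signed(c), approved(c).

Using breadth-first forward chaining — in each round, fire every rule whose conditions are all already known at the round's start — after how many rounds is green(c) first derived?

[1] (i) [signed(c) => ready(c)]; (ii) [penguin(c), flagged(c) => locked(c)]. ⇒ new: ready(c), locked(c).
[2] (vi) [locked(c) => large(c)]. ⇒ new: large(c).
[3] (iv) [large(c), ready(c) => visible(c)]. ⇒ new: visible(c).
[4] (v) [visible(c) => green(c)]; (viii) [visible(c), large(c) => active(c)]. ⇒ new: green(c), active(c).
green(c) first appears in round 4.

4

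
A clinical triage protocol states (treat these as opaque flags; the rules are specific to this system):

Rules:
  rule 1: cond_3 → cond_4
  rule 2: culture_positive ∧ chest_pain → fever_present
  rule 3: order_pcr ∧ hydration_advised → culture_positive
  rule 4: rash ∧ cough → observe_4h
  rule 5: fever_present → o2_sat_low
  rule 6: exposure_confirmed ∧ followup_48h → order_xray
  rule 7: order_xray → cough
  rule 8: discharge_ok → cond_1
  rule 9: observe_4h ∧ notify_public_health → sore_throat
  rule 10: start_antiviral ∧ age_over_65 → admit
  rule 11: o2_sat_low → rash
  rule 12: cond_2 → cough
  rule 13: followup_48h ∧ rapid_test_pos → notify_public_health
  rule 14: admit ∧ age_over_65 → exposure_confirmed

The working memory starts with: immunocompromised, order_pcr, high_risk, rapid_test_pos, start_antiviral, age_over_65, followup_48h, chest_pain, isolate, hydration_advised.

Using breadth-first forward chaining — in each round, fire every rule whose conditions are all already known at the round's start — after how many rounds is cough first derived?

4

Round 1: rule 3 [order_pcr ∧ hydration_advised → culture_positive]; rule 10 [start_antiviral ∧ age_over_65 → admit]; rule 13 [followup_48h ∧ rapid_test_pos → notify_public_health]. New: culture_positive, admit, notify_public_health.
Round 2: rule 2 [culture_positive ∧ chest_pain → fever_present]; rule 14 [admit ∧ age_over_65 → exposure_confirmed]. New: fever_present, exposure_confirmed.
Round 3: rule 5 [fever_present → o2_sat_low]; rule 6 [exposure_confirmed ∧ followup_48h → order_xray]. New: o2_sat_low, order_xray.
Round 4: rule 7 [order_xray → cough]; rule 11 [o2_sat_low → rash]. New: cough, rash.
cough first appears in round 4.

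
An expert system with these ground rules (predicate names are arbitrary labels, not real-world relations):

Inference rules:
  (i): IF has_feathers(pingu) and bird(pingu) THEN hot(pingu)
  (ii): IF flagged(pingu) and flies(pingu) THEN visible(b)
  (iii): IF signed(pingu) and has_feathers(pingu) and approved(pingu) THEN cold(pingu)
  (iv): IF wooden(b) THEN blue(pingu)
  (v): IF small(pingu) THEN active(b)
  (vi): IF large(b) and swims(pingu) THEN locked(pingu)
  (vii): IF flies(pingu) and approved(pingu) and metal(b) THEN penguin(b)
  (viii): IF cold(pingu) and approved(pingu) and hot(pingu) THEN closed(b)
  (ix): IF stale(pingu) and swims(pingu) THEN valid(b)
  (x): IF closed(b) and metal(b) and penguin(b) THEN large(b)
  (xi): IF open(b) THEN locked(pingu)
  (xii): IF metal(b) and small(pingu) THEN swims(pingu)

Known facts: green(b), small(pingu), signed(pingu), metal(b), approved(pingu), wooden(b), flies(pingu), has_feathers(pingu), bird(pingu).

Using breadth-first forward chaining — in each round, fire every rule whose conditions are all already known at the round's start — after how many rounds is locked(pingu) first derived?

4

Round 1 fires (i), (iii), (iv), (v), (vii), (xii), giving hot(pingu), cold(pingu), blue(pingu), active(b), penguin(b), swims(pingu).
Round 2 fires (viii), giving closed(b).
Round 3 fires (x), giving large(b).
Round 4 fires (vi), giving locked(pingu).
locked(pingu) first appears in round 4.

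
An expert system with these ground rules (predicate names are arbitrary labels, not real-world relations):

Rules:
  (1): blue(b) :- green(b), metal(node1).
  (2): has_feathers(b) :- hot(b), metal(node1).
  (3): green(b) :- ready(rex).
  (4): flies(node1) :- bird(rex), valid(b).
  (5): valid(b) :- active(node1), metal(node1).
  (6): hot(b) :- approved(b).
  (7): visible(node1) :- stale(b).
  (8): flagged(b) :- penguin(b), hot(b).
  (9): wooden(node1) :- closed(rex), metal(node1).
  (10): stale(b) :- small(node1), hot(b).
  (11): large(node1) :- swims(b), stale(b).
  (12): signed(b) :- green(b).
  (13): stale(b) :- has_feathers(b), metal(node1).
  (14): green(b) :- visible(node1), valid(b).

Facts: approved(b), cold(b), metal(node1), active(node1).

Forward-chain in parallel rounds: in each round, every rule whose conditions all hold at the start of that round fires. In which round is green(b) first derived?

Round 1 — (5), (6), derive valid(b), hot(b).
Round 2 — (2), derive has_feathers(b).
Round 3 — (13), derive stale(b).
Round 4 — (7), derive visible(node1).
Round 5 — (14), derive green(b).
green(b) first appears in round 5.

5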